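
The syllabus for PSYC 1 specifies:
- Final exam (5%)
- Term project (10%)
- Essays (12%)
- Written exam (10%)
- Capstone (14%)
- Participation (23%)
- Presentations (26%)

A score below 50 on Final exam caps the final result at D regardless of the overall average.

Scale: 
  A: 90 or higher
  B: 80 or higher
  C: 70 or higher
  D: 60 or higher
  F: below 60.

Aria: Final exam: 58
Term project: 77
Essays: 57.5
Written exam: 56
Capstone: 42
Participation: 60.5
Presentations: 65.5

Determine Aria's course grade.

Final exam score 58 ≥ 50: minimum met.
Weighted total:
  Final exam 58 × 0.05 = 2.9
  Term project 77 × 0.1 = 7.7
  Essays 57.5 × 0.12 = 6.9
  Written exam 56 × 0.1 = 5.6
  Capstone 42 × 0.14 = 5.88
  Participation 60.5 × 0.23 = 13.915
  Presentations 65.5 × 0.26 = 17.03
Sum = 59.925
59.925 < 60 → F

F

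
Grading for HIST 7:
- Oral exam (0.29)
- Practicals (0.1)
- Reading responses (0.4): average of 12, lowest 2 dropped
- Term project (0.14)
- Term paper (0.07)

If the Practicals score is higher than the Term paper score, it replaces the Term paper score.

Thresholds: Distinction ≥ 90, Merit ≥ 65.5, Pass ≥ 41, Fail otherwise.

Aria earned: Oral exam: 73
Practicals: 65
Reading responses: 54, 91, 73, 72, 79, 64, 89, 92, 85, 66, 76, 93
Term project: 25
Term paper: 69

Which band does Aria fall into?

Merit

Reading responses: drop 54, 64 → average of remaining 10 = 816/10 = 81.6
Practicals (65) ≤ Term paper (69), so Term paper stays at 69.
Weighted total:
  Oral exam 73 × 0.29 = 21.17
  Practicals 65 × 0.1 = 6.5
  Reading responses 81.6 × 0.4 = 32.64
  Term project 25 × 0.14 = 3.5
  Term paper 69 × 0.07 = 4.83
Sum = 68.64
68.64 is ≥ 65.5 and < 90 → Merit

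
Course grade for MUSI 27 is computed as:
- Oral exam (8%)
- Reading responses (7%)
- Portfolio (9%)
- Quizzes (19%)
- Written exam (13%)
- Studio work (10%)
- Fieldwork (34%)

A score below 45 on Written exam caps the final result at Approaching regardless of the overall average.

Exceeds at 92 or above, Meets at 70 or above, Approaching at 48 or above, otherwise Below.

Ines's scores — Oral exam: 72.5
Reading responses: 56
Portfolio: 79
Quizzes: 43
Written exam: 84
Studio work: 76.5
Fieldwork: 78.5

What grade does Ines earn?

Meets

Written exam score 84 ≥ 45: minimum met.
Weighted total:
  Oral exam 72.5 × 0.08 = 5.8
  Reading responses 56 × 0.07 = 3.92
  Portfolio 79 × 0.09 = 7.11
  Quizzes 43 × 0.19 = 8.17
  Written exam 84 × 0.13 = 10.92
  Studio work 76.5 × 0.1 = 7.65
  Fieldwork 78.5 × 0.34 = 26.69
Sum = 70.26
70.26 is ≥ 70 and < 92 → Meets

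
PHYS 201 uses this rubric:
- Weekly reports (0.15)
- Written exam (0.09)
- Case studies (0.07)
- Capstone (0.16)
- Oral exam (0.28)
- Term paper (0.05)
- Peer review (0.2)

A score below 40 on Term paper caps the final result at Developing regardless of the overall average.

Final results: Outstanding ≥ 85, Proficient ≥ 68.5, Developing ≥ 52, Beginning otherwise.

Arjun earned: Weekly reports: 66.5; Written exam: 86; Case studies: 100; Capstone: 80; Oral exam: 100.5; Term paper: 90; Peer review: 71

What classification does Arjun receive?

Proficient

Term paper score 90 ≥ 40: minimum met.
Weighted total:
  Weekly reports 66.5 × 0.15 = 9.975
  Written exam 86 × 0.09 = 7.74
  Case studies 100 × 0.07 = 7
  Capstone 80 × 0.16 = 12.8
  Oral exam 100.5 × 0.28 = 28.14
  Term paper 90 × 0.05 = 4.5
  Peer review 71 × 0.2 = 14.2
Sum = 84.355
84.355 is ≥ 68.5 and < 85 → Proficient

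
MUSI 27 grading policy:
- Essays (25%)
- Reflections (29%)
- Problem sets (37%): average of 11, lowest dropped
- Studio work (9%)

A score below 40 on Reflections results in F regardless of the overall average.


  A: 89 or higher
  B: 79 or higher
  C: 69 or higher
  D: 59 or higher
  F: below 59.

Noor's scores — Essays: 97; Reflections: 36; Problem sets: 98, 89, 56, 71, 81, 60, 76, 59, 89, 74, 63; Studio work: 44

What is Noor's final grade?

Problem sets: drop 56 → average of remaining 10 = 760/10 = 76
Reflections score 36 < 40: minimum not met.
Weighted total:
  Essays 97 × 0.25 = 24.25
  Reflections 36 × 0.29 = 10.44
  Problem sets 76 × 0.37 = 28.12
  Studio work 44 × 0.09 = 3.96
Sum = 66.77
Because the Reflections minimum was not met, the result is F.

F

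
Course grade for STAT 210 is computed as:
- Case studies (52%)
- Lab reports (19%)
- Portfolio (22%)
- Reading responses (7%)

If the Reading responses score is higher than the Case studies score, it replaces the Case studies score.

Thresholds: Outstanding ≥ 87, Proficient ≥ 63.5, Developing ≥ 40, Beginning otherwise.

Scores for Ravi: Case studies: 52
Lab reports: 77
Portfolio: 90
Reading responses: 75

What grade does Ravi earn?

Reading responses (75) > Case studies (52), so Case studies counts as 75.
Weighted total:
  Case studies 75 × 0.52 = 39
  Lab reports 77 × 0.19 = 14.63
  Portfolio 90 × 0.22 = 19.8
  Reading responses 75 × 0.07 = 5.25
Sum = 78.68
78.68 is ≥ 63.5 and < 87 → Proficient

Proficient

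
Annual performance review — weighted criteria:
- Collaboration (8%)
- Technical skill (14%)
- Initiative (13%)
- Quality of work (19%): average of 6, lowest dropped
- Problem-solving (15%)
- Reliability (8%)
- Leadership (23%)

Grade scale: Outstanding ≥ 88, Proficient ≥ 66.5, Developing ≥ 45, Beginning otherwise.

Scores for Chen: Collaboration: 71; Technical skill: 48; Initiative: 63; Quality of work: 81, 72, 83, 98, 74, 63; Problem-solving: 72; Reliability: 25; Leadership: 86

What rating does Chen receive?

Proficient

Quality of work: drop 63 → average of remaining 5 = 408/5 = 81.6
Weighted total:
  Collaboration 71 × 0.08 = 5.68
  Technical skill 48 × 0.14 = 6.72
  Initiative 63 × 0.13 = 8.19
  Quality of work 81.6 × 0.19 = 15.504
  Problem-solving 72 × 0.15 = 10.8
  Reliability 25 × 0.08 = 2
  Leadership 86 × 0.23 = 19.78
Sum = 68.674
68.674 is ≥ 66.5 and < 88 → Proficient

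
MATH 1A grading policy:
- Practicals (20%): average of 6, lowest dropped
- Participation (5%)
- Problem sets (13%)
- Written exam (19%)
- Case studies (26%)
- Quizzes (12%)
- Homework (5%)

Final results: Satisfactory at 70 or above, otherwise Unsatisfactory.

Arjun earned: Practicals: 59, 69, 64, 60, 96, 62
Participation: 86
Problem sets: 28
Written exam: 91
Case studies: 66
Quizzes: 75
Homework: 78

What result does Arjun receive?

Practicals: drop 59 → average of remaining 5 = 351/5 = 70.2
Weighted total:
  Practicals 70.2 × 0.2 = 14.04
  Participation 86 × 0.05 = 4.3
  Problem sets 28 × 0.13 = 3.64
  Written exam 91 × 0.19 = 17.29
  Case studies 66 × 0.26 = 17.16
  Quizzes 75 × 0.12 = 9
  Homework 78 × 0.05 = 3.9
Sum = 69.33
69.33 < 70 → Unsatisfactory

Unsatisfactory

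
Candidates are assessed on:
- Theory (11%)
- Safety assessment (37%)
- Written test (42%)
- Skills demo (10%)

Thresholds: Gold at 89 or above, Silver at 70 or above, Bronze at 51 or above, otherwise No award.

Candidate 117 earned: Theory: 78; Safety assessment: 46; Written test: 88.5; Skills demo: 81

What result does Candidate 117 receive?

Silver

Weighted total:
  Theory 78 × 0.11 = 8.58
  Safety assessment 46 × 0.37 = 17.02
  Written test 88.5 × 0.42 = 37.17
  Skills demo 81 × 0.1 = 8.1
Sum = 70.87
70.87 is ≥ 70 and < 89 → Silver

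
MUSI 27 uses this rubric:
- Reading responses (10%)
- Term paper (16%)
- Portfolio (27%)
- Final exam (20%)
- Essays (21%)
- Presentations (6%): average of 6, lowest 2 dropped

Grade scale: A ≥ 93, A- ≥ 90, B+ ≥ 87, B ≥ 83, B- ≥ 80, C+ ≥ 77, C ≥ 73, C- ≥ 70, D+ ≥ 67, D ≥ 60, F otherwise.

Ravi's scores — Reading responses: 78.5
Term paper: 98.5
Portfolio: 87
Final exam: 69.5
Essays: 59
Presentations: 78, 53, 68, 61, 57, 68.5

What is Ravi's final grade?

Presentations: drop 53, 57 → average of remaining 4 = 275.5/4 = 68.875
Weighted total:
  Reading responses 78.5 × 0.1 = 7.85
  Term paper 98.5 × 0.16 = 15.76
  Portfolio 87 × 0.27 = 23.49
  Final exam 69.5 × 0.2 = 13.9
  Essays 59 × 0.21 = 12.39
  Presentations 68.875 × 0.06 = 4.1325
Sum = 77.5225
77.5225 is ≥ 77 and < 80 → C+

C+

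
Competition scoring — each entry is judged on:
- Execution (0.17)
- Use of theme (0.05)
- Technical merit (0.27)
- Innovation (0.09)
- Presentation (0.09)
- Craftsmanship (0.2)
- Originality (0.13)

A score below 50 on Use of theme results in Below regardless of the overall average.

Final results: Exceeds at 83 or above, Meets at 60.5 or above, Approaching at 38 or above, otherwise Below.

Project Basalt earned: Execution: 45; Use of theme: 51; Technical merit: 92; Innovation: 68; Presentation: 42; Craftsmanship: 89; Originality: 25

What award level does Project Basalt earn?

Use of theme score 51 ≥ 50: minimum met.
Weighted total:
  Execution 45 × 0.17 = 7.65
  Use of theme 51 × 0.05 = 2.55
  Technical merit 92 × 0.27 = 24.84
  Innovation 68 × 0.09 = 6.12
  Presentation 42 × 0.09 = 3.78
  Craftsmanship 89 × 0.2 = 17.8
  Originality 25 × 0.13 = 3.25
Sum = 65.99
65.99 is ≥ 60.5 and < 83 → Meets

Meets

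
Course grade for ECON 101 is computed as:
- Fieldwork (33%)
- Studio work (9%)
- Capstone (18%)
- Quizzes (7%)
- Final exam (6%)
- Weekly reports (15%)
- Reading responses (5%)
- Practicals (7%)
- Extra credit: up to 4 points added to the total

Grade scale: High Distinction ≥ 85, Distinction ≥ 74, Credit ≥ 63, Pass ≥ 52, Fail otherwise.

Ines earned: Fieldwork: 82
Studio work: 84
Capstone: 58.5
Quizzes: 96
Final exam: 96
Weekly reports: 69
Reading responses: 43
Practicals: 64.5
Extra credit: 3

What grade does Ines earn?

Weighted total:
  Fieldwork 82 × 0.33 = 27.06
  Studio work 84 × 0.09 = 7.56
  Capstone 58.5 × 0.18 = 10.53
  Quizzes 96 × 0.07 = 6.72
  Final exam 96 × 0.06 = 5.76
  Weekly reports 69 × 0.15 = 10.35
  Reading responses 43 × 0.05 = 2.15
  Practicals 64.5 × 0.07 = 4.515
Sum = 74.645
Extra credit: 74.645 + 3 = 77.645
77.645 is ≥ 74 and < 85 → Distinction

Distinction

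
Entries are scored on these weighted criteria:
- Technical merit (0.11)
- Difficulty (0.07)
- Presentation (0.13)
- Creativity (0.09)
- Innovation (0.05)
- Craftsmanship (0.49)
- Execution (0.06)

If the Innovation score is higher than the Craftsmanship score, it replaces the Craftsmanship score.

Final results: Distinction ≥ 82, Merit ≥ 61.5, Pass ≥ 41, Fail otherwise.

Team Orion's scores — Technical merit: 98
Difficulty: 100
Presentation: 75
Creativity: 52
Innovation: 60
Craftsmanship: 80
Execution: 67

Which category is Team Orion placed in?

Innovation (60) ≤ Craftsmanship (80), so Craftsmanship stays at 80.
Weighted total:
  Technical merit 98 × 0.11 = 10.78
  Difficulty 100 × 0.07 = 7
  Presentation 75 × 0.13 = 9.75
  Creativity 52 × 0.09 = 4.68
  Innovation 60 × 0.05 = 3
  Craftsmanship 80 × 0.49 = 39.2
  Execution 67 × 0.06 = 4.02
Sum = 78.43
78.43 is ≥ 61.5 and < 82 → Merit

Merit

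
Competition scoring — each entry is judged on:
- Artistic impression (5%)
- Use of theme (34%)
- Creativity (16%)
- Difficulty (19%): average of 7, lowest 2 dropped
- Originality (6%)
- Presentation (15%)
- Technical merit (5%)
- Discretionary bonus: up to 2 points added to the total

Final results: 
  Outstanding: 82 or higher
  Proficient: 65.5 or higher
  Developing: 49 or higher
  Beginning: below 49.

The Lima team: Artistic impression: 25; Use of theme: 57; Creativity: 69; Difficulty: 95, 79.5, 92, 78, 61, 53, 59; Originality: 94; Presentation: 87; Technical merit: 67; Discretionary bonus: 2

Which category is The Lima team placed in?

Difficulty: drop 53, 59 → average of remaining 5 = 405.5/5 = 81.1
Weighted total:
  Artistic impression 25 × 0.05 = 1.25
  Use of theme 57 × 0.34 = 19.38
  Creativity 69 × 0.16 = 11.04
  Difficulty 81.1 × 0.19 = 15.409
  Originality 94 × 0.06 = 5.64
  Presentation 87 × 0.15 = 13.05
  Technical merit 67 × 0.05 = 3.35
Sum = 69.119
Discretionary bonus: 69.119 + 2 = 71.119
71.119 is ≥ 65.5 and < 82 → Proficient

Proficient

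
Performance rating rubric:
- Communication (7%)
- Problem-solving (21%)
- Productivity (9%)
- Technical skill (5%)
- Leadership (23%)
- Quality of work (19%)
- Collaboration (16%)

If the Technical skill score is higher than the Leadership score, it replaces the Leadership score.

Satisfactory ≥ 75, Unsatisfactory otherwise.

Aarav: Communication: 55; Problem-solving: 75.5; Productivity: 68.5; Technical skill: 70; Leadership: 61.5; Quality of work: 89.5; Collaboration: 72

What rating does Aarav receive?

Technical skill (70) > Leadership (61.5), so Leadership counts as 70.
Weighted total:
  Communication 55 × 0.07 = 3.85
  Problem-solving 75.5 × 0.21 = 15.855
  Productivity 68.5 × 0.09 = 6.165
  Technical skill 70 × 0.05 = 3.5
  Leadership 70 × 0.23 = 16.1
  Quality of work 89.5 × 0.19 = 17.005
  Collaboration 72 × 0.16 = 11.52
Sum = 73.995
73.995 < 75 → Unsatisfactory

Unsatisfactory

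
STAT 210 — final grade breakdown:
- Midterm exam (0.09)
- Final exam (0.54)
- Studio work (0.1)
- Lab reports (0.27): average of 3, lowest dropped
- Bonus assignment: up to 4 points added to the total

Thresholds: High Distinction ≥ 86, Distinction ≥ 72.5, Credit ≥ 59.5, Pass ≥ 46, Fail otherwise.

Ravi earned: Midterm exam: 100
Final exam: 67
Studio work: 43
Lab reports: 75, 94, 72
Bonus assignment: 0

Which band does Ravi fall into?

Lab reports: drop 72 → average of remaining 2 = 169/2 = 84.5
Weighted total:
  Midterm exam 100 × 0.09 = 9
  Final exam 67 × 0.54 = 36.18
  Studio work 43 × 0.1 = 4.3
  Lab reports 84.5 × 0.27 = 22.815
Sum = 72.295
Bonus assignment: 72.295 + 0 = 72.295
72.295 is ≥ 59.5 and < 72.5 → Credit

Credit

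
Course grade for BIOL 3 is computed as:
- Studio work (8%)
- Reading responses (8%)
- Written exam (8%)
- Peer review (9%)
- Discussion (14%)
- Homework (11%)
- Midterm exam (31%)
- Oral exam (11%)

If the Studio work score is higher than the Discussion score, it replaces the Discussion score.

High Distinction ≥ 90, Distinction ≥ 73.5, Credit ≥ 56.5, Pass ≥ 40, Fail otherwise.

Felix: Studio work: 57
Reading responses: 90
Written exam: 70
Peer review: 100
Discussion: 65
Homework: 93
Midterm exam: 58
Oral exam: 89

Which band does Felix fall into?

Credit

Studio work (57) ≤ Discussion (65), so Discussion stays at 65.
Weighted total:
  Studio work 57 × 0.08 = 4.56
  Reading responses 90 × 0.08 = 7.2
  Written exam 70 × 0.08 = 5.6
  Peer review 100 × 0.09 = 9
  Discussion 65 × 0.14 = 9.1
  Homework 93 × 0.11 = 10.23
  Midterm exam 58 × 0.31 = 17.98
  Oral exam 89 × 0.11 = 9.79
Sum = 73.46
73.46 is ≥ 56.5 and < 73.5 → Credit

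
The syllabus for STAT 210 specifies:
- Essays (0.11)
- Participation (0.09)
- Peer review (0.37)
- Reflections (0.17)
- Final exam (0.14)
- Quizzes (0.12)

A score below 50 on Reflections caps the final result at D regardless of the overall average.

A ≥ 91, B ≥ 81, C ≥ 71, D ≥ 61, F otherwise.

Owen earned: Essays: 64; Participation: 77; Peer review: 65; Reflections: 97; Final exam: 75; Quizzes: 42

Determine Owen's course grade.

Reflections score 97 ≥ 50: minimum met.
Weighted total:
  Essays 64 × 0.11 = 7.04
  Participation 77 × 0.09 = 6.93
  Peer review 65 × 0.37 = 24.05
  Reflections 97 × 0.17 = 16.49
  Final exam 75 × 0.14 = 10.5
  Quizzes 42 × 0.12 = 5.04
Sum = 70.05
70.05 is ≥ 61 and < 71 → D

D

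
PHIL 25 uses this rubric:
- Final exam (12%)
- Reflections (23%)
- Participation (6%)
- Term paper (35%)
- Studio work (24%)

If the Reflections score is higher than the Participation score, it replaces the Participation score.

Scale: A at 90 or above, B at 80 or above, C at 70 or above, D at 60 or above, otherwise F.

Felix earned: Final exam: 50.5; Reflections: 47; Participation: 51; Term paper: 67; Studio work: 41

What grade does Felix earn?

Reflections (47) ≤ Participation (51), so Participation stays at 51.
Weighted total:
  Final exam 50.5 × 0.12 = 6.06
  Reflections 47 × 0.23 = 10.81
  Participation 51 × 0.06 = 3.06
  Term paper 67 × 0.35 = 23.45
  Studio work 41 × 0.24 = 9.84
Sum = 53.22
53.22 < 60 → F

F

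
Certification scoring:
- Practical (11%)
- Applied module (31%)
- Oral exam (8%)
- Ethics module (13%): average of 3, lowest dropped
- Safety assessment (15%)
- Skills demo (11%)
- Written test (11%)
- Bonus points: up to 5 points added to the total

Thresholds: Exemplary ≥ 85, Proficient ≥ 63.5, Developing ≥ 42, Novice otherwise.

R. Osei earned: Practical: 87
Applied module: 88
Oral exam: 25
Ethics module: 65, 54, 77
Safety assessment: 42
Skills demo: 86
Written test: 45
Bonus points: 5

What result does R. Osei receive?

Ethics module: drop 54 → average of remaining 2 = 142/2 = 71
Weighted total:
  Practical 87 × 0.11 = 9.57
  Applied module 88 × 0.31 = 27.28
  Oral exam 25 × 0.08 = 2
  Ethics module 71 × 0.13 = 9.23
  Safety assessment 42 × 0.15 = 6.3
  Skills demo 86 × 0.11 = 9.46
  Written test 45 × 0.11 = 4.95
Sum = 68.79
Bonus points: 68.79 + 5 = 73.79
73.79 is ≥ 63.5 and < 85 → Proficient

Proficient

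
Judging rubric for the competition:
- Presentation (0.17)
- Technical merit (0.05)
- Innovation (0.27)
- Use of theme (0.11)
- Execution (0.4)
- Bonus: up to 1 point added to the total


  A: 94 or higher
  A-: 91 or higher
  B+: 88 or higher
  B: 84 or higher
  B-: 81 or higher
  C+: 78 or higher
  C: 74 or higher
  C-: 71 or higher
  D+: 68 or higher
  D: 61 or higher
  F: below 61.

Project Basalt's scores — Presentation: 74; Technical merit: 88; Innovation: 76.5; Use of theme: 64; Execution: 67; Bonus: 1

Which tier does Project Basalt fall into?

Weighted total:
  Presentation 74 × 0.17 = 12.58
  Technical merit 88 × 0.05 = 4.4
  Innovation 76.5 × 0.27 = 20.655
  Use of theme 64 × 0.11 = 7.04
  Execution 67 × 0.4 = 26.8
Sum = 71.475
Bonus: 71.475 + 1 = 72.475
72.475 is ≥ 71 and < 74 → C-

C-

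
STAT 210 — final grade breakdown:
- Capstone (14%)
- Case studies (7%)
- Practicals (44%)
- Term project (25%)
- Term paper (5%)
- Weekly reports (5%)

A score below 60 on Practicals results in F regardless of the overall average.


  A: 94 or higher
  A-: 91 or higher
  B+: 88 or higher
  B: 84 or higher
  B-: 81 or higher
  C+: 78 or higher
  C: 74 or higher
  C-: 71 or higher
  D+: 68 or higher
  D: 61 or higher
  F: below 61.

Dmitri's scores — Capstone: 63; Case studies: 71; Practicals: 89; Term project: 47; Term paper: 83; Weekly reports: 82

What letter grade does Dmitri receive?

Practicals score 89 ≥ 60: minimum met.
Weighted total:
  Capstone 63 × 0.14 = 8.82
  Case studies 71 × 0.07 = 4.97
  Practicals 89 × 0.44 = 39.16
  Term project 47 × 0.25 = 11.75
  Term paper 83 × 0.05 = 4.15
  Weekly reports 82 × 0.05 = 4.1
Sum = 72.95
72.95 is ≥ 71 and < 74 → C-

C-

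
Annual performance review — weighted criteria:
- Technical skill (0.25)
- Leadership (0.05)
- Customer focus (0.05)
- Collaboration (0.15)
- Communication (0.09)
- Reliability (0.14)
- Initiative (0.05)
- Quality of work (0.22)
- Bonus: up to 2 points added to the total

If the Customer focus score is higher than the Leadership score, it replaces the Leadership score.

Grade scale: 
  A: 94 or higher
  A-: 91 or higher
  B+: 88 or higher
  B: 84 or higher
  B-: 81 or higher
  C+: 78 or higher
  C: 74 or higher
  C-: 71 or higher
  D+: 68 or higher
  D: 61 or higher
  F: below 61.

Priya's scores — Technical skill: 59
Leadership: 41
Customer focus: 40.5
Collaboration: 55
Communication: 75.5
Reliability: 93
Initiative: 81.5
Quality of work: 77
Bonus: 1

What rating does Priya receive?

D+

Customer focus (40.5) ≤ Leadership (41), so Leadership stays at 41.
Weighted total:
  Technical skill 59 × 0.25 = 14.75
  Leadership 41 × 0.05 = 2.05
  Customer focus 40.5 × 0.05 = 2.025
  Collaboration 55 × 0.15 = 8.25
  Communication 75.5 × 0.09 = 6.795
  Reliability 93 × 0.14 = 13.02
  Initiative 81.5 × 0.05 = 4.075
  Quality of work 77 × 0.22 = 16.94
Sum = 67.905
Bonus: 67.905 + 1 = 68.905
68.905 is ≥ 68 and < 71 → D+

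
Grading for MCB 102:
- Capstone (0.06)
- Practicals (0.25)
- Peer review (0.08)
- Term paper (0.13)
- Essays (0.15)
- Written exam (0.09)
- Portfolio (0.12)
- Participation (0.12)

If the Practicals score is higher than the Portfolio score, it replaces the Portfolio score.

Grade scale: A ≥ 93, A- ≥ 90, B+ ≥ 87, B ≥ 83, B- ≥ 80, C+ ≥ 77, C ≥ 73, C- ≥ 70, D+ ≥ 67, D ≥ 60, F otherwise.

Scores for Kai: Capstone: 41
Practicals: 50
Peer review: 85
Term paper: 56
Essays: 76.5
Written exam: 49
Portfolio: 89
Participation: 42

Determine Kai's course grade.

Practicals (50) ≤ Portfolio (89), so Portfolio stays at 89.
Weighted total:
  Capstone 41 × 0.06 = 2.46
  Practicals 50 × 0.25 = 12.5
  Peer review 85 × 0.08 = 6.8
  Term paper 56 × 0.13 = 7.28
  Essays 76.5 × 0.15 = 11.475
  Written exam 49 × 0.09 = 4.41
  Portfolio 89 × 0.12 = 10.68
  Participation 42 × 0.12 = 5.04
Sum = 60.645
60.645 is ≥ 60 and < 67 → D

D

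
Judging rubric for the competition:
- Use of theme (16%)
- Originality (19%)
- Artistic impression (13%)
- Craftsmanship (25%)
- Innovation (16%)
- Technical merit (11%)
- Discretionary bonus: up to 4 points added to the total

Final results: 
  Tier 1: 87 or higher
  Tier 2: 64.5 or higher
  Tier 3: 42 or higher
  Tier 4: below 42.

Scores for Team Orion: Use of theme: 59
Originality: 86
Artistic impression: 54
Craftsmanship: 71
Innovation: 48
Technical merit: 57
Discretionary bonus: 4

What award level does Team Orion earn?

Weighted total:
  Use of theme 59 × 0.16 = 9.44
  Originality 86 × 0.19 = 16.34
  Artistic impression 54 × 0.13 = 7.02
  Craftsmanship 71 × 0.25 = 17.75
  Innovation 48 × 0.16 = 7.68
  Technical merit 57 × 0.11 = 6.27
Sum = 64.5
Discretionary bonus: 64.5 + 4 = 68.5
68.5 is ≥ 64.5 and < 87 → Tier 2

Tier 2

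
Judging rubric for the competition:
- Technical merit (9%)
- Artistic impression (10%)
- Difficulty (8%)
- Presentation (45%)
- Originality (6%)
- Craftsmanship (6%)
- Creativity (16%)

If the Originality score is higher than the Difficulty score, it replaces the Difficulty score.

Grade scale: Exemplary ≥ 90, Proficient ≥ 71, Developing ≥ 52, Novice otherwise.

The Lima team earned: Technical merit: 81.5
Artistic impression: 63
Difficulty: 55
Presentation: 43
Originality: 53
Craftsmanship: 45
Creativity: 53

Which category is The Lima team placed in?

Novice

Originality (53) ≤ Difficulty (55), so Difficulty stays at 55.
Weighted total:
  Technical merit 81.5 × 0.09 = 7.335
  Artistic impression 63 × 0.1 = 6.3
  Difficulty 55 × 0.08 = 4.4
  Presentation 43 × 0.45 = 19.35
  Originality 53 × 0.06 = 3.18
  Craftsmanship 45 × 0.06 = 2.7
  Creativity 53 × 0.16 = 8.48
Sum = 51.745
51.745 < 52 → Novice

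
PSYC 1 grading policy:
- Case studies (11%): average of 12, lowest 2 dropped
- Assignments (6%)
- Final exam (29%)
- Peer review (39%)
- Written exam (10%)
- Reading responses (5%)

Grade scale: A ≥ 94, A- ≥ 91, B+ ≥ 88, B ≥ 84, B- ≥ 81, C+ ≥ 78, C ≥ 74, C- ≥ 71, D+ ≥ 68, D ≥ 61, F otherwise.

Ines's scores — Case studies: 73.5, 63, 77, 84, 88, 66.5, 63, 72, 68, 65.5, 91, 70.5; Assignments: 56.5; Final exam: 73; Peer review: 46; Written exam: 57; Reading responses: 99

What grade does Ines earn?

D

Case studies: drop 63, 63 → average of remaining 10 = 756/10 = 75.6
Weighted total:
  Case studies 75.6 × 0.11 = 8.316
  Assignments 56.5 × 0.06 = 3.39
  Final exam 73 × 0.29 = 21.17
  Peer review 46 × 0.39 = 17.94
  Written exam 57 × 0.1 = 5.7
  Reading responses 99 × 0.05 = 4.95
Sum = 61.466
61.466 is ≥ 61 and < 68 → D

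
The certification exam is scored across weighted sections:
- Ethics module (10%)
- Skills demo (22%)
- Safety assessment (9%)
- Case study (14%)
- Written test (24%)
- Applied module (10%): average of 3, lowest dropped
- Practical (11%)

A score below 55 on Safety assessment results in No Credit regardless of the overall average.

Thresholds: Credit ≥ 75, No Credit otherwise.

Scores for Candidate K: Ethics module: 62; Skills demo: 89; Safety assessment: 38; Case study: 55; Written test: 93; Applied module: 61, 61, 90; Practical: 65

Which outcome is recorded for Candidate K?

No Credit

Applied module: drop 61 → average of remaining 2 = 151/2 = 75.5
Safety assessment score 38 < 55: minimum not met.
Weighted total:
  Ethics module 62 × 0.1 = 6.2
  Skills demo 89 × 0.22 = 19.58
  Safety assessment 38 × 0.09 = 3.42
  Case study 55 × 0.14 = 7.7
  Written test 93 × 0.24 = 22.32
  Applied module 75.5 × 0.1 = 7.55
  Practical 65 × 0.11 = 7.15
Sum = 73.92
Because the Safety assessment minimum was not met, the result is No Credit.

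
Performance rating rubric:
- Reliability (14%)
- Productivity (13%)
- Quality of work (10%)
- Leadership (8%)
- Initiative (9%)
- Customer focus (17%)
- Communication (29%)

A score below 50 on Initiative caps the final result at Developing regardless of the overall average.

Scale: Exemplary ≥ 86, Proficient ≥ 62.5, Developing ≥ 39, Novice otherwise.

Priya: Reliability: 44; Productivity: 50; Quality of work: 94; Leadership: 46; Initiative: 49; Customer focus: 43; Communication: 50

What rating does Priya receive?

Developing

Initiative score 49 < 50: minimum not met.
Weighted total:
  Reliability 44 × 0.14 = 6.16
  Productivity 50 × 0.13 = 6.5
  Quality of work 94 × 0.1 = 9.4
  Leadership 46 × 0.08 = 3.68
  Initiative 49 × 0.09 = 4.41
  Customer focus 43 × 0.17 = 7.31
  Communication 50 × 0.29 = 14.5
Sum = 51.96
51.96 would be Developing; cap at Developing applies → Developing.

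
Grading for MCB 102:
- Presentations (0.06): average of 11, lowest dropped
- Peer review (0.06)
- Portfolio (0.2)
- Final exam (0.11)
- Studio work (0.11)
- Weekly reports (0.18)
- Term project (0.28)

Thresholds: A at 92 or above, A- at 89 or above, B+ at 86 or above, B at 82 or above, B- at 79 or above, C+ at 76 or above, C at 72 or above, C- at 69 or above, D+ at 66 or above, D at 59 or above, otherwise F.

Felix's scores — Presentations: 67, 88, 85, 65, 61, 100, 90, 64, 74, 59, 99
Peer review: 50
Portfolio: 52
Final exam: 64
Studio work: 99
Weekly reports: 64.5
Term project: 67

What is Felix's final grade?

D+

Presentations: drop 59 → average of remaining 10 = 793/10 = 79.3
Weighted total:
  Presentations 79.3 × 0.06 = 4.758
  Peer review 50 × 0.06 = 3
  Portfolio 52 × 0.2 = 10.4
  Final exam 64 × 0.11 = 7.04
  Studio work 99 × 0.11 = 10.89
  Weekly reports 64.5 × 0.18 = 11.61
  Term project 67 × 0.28 = 18.76
Sum = 66.458
66.458 is ≥ 66 and < 69 → D+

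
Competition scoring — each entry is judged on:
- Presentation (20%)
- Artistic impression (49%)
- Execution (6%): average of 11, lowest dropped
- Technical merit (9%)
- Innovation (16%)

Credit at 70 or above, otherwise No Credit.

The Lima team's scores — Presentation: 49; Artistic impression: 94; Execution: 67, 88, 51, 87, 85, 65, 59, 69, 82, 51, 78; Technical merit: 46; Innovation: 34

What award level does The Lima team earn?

Execution: drop 51 → average of remaining 10 = 731/10 = 73.1
Weighted total:
  Presentation 49 × 0.2 = 9.8
  Artistic impression 94 × 0.49 = 46.06
  Execution 73.1 × 0.06 = 4.386
  Technical merit 46 × 0.09 = 4.14
  Innovation 34 × 0.16 = 5.44
Sum = 69.826
69.826 < 70 → No Credit

No Credit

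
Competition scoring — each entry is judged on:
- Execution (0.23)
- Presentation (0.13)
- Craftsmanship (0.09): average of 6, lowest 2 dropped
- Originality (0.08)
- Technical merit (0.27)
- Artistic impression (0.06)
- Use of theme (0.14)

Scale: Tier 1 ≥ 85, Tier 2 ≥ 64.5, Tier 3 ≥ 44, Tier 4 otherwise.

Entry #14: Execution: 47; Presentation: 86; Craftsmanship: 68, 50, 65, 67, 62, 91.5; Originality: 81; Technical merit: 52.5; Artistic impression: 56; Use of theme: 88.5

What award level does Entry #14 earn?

Craftsmanship: drop 50, 62 → average of remaining 4 = 291.5/4 = 72.875
Weighted total:
  Execution 47 × 0.23 = 10.81
  Presentation 86 × 0.13 = 11.18
  Craftsmanship 72.875 × 0.09 = 6.55875
  Originality 81 × 0.08 = 6.48
  Technical merit 52.5 × 0.27 = 14.175
  Artistic impression 56 × 0.06 = 3.36
  Use of theme 88.5 × 0.14 = 12.39
Sum = 64.95375
64.95375 is ≥ 64.5 and < 85 → Tier 2

Tier 2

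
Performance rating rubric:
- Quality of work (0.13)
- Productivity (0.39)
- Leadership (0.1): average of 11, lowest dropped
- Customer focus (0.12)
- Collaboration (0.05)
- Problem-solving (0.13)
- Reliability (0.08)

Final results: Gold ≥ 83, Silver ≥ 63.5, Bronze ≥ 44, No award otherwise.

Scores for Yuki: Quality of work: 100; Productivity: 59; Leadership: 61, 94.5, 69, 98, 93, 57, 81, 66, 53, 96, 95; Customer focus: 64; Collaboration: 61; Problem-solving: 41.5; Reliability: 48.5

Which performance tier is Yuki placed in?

Leadership: drop 53 → average of remaining 10 = 810.5/10 = 81.05
Weighted total:
  Quality of work 100 × 0.13 = 13
  Productivity 59 × 0.39 = 23.01
  Leadership 81.05 × 0.1 = 8.105
  Customer focus 64 × 0.12 = 7.68
  Collaboration 61 × 0.05 = 3.05
  Problem-solving 41.5 × 0.13 = 5.395
  Reliability 48.5 × 0.08 = 3.88
Sum = 64.12
64.12 is ≥ 63.5 and < 83 → Silver

Silver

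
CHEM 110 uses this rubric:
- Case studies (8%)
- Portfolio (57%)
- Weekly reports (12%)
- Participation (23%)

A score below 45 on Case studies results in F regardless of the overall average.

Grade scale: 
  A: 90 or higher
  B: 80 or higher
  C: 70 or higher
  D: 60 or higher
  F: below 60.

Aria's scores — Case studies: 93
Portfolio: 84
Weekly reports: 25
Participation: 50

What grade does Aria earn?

D

Case studies score 93 ≥ 45: minimum met.
Weighted total:
  Case studies 93 × 0.08 = 7.44
  Portfolio 84 × 0.57 = 47.88
  Weekly reports 25 × 0.12 = 3
  Participation 50 × 0.23 = 11.5
Sum = 69.82
69.82 is ≥ 60 and < 70 → D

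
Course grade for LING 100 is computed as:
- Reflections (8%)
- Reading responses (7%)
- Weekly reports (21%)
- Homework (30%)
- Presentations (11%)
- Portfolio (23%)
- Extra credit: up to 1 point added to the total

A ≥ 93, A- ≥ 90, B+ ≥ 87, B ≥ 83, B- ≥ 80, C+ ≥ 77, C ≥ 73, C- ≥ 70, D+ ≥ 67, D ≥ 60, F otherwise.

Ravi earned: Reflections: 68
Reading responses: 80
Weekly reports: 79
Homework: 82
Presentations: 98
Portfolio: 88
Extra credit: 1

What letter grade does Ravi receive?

B

Weighted total:
  Reflections 68 × 0.08 = 5.44
  Reading responses 80 × 0.07 = 5.6
  Weekly reports 79 × 0.21 = 16.59
  Homework 82 × 0.3 = 24.6
  Presentations 98 × 0.11 = 10.78
  Portfolio 88 × 0.23 = 20.24
Sum = 83.25
Extra credit: 83.25 + 1 = 84.25
84.25 is ≥ 83 and < 87 → B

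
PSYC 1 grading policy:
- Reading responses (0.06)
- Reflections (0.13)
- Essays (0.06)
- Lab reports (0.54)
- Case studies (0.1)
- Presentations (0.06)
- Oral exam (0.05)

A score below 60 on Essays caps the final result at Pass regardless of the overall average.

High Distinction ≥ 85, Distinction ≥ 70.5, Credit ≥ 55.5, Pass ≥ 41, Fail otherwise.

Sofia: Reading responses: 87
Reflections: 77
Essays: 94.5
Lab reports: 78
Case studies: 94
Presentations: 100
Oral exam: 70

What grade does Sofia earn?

Essays score 94.5 ≥ 60: minimum met.
Weighted total:
  Reading responses 87 × 0.06 = 5.22
  Reflections 77 × 0.13 = 10.01
  Essays 94.5 × 0.06 = 5.67
  Lab reports 78 × 0.54 = 42.12
  Case studies 94 × 0.1 = 9.4
  Presentations 100 × 0.06 = 6
  Oral exam 70 × 0.05 = 3.5
Sum = 81.92
81.92 is ≥ 70.5 and < 85 → Distinction

Distinction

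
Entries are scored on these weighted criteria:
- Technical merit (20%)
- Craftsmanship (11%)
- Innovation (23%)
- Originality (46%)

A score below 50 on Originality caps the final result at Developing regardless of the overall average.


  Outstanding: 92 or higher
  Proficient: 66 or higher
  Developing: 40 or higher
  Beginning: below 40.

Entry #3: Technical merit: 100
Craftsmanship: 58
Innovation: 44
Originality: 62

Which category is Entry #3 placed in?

Developing

Originality score 62 ≥ 50: minimum met.
Weighted total:
  Technical merit 100 × 0.2 = 20
  Craftsmanship 58 × 0.11 = 6.38
  Innovation 44 × 0.23 = 10.12
  Originality 62 × 0.46 = 28.52
Sum = 65.02
65.02 is ≥ 40 and < 66 → Developing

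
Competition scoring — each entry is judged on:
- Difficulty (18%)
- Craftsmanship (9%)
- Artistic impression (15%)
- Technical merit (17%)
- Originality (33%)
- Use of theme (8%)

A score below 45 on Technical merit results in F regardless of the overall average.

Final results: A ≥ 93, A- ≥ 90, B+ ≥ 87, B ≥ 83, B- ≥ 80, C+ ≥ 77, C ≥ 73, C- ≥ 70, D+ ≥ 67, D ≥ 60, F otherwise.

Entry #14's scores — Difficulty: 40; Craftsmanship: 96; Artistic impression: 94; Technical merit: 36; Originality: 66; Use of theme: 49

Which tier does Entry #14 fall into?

F

Technical merit score 36 < 45: minimum not met.
Weighted total:
  Difficulty 40 × 0.18 = 7.2
  Craftsmanship 96 × 0.09 = 8.64
  Artistic impression 94 × 0.15 = 14.1
  Technical merit 36 × 0.17 = 6.12
  Originality 66 × 0.33 = 21.78
  Use of theme 49 × 0.08 = 3.92
Sum = 61.76
Because the Technical merit minimum was not met, the result is F.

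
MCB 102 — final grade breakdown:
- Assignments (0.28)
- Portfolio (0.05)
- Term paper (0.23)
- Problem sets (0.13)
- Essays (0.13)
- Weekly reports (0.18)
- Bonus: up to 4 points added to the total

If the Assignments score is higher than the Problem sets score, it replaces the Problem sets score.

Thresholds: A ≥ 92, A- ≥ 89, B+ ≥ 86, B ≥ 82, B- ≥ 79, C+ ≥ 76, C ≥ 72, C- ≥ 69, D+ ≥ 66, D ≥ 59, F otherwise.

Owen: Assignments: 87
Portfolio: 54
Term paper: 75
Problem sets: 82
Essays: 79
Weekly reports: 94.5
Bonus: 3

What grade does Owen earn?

Assignments (87) > Problem sets (82), so Problem sets counts as 87.
Weighted total:
  Assignments 87 × 0.28 = 24.36
  Portfolio 54 × 0.05 = 2.7
  Term paper 75 × 0.23 = 17.25
  Problem sets 87 × 0.13 = 11.31
  Essays 79 × 0.13 = 10.27
  Weekly reports 94.5 × 0.18 = 17.01
Sum = 82.9
Bonus: 82.9 + 3 = 85.9
85.9 is ≥ 82 and < 86 → B

B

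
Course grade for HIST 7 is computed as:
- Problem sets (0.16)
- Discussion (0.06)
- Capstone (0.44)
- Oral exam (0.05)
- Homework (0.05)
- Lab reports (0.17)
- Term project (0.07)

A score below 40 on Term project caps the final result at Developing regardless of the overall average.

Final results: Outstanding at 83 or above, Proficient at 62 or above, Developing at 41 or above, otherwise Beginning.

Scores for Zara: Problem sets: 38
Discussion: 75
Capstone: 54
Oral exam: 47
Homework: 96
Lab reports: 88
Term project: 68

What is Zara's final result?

Developing

Term project score 68 ≥ 40: minimum met.
Weighted total:
  Problem sets 38 × 0.16 = 6.08
  Discussion 75 × 0.06 = 4.5
  Capstone 54 × 0.44 = 23.76
  Oral exam 47 × 0.05 = 2.35
  Homework 96 × 0.05 = 4.8
  Lab reports 88 × 0.17 = 14.96
  Term project 68 × 0.07 = 4.76
Sum = 61.21
61.21 is ≥ 41 and < 62 → Developing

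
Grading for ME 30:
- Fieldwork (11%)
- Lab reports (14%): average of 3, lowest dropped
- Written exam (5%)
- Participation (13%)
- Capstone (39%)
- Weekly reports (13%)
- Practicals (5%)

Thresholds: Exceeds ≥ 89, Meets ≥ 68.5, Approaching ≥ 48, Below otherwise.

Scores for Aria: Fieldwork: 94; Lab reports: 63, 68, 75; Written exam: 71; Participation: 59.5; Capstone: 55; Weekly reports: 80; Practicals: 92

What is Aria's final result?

Lab reports: drop 63 → average of remaining 2 = 143/2 = 71.5
Weighted total:
  Fieldwork 94 × 0.11 = 10.34
  Lab reports 71.5 × 0.14 = 10.01
  Written exam 71 × 0.05 = 3.55
  Participation 59.5 × 0.13 = 7.735
  Capstone 55 × 0.39 = 21.45
  Weekly reports 80 × 0.13 = 10.4
  Practicals 92 × 0.05 = 4.6
Sum = 68.085
68.085 is ≥ 48 and < 68.5 → Approaching

Approaching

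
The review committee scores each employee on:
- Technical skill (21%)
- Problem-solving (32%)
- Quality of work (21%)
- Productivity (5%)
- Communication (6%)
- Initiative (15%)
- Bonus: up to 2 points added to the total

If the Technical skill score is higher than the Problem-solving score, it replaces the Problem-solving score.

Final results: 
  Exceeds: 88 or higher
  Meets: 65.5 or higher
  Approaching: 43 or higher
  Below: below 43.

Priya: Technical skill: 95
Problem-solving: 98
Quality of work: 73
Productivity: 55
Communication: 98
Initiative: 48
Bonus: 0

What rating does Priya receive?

Meets

Technical skill (95) ≤ Problem-solving (98), so Problem-solving stays at 98.
Weighted total:
  Technical skill 95 × 0.21 = 19.95
  Problem-solving 98 × 0.32 = 31.36
  Quality of work 73 × 0.21 = 15.33
  Productivity 55 × 0.05 = 2.75
  Communication 98 × 0.06 = 5.88
  Initiative 48 × 0.15 = 7.2
Sum = 82.47
Bonus: 82.47 + 0 = 82.47
82.47 is ≥ 65.5 and < 88 → Meets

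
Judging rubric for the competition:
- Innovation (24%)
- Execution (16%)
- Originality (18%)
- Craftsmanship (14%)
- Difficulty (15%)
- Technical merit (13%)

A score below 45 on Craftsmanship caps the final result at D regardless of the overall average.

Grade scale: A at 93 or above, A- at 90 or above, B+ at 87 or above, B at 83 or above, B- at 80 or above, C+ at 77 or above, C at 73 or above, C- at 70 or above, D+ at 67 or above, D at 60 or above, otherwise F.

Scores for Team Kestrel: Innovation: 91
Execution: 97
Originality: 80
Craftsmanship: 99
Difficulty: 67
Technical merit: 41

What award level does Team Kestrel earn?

Craftsmanship score 99 ≥ 45: minimum met.
Weighted total:
  Innovation 91 × 0.24 = 21.84
  Execution 97 × 0.16 = 15.52
  Originality 80 × 0.18 = 14.4
  Craftsmanship 99 × 0.14 = 13.86
  Difficulty 67 × 0.15 = 10.05
  Technical merit 41 × 0.13 = 5.33
Sum = 81
81 is ≥ 80 and < 83 → B-

B-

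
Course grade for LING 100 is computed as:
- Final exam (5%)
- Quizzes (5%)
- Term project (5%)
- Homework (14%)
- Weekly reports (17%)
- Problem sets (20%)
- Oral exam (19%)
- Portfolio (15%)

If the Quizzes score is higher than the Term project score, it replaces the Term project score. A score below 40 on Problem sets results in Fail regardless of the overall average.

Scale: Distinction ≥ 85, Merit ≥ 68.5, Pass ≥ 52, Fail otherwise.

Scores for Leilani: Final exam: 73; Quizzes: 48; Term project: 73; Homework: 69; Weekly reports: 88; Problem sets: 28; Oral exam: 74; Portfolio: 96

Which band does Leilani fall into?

Quizzes (48) ≤ Term project (73), so Term project stays at 73.
Problem sets score 28 < 40: minimum not met.
Weighted total:
  Final exam 73 × 0.05 = 3.65
  Quizzes 48 × 0.05 = 2.4
  Term project 73 × 0.05 = 3.65
  Homework 69 × 0.14 = 9.66
  Weekly reports 88 × 0.17 = 14.96
  Problem sets 28 × 0.2 = 5.6
  Oral exam 74 × 0.19 = 14.06
  Portfolio 96 × 0.15 = 14.4
Sum = 68.38
Because the Problem sets minimum was not met, the result is Fail.

Fail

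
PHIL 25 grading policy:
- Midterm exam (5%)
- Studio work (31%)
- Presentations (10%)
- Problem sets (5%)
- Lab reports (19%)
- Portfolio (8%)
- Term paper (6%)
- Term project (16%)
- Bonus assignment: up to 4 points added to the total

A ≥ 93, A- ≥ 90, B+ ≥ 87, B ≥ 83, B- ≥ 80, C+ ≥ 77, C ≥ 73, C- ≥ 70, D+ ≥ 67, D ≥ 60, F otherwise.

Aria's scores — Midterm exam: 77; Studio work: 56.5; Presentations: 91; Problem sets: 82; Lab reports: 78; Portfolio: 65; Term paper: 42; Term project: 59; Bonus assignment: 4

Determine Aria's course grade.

Weighted total:
  Midterm exam 77 × 0.05 = 3.85
  Studio work 56.5 × 0.31 = 17.515
  Presentations 91 × 0.1 = 9.1
  Problem sets 82 × 0.05 = 4.1
  Lab reports 78 × 0.19 = 14.82
  Portfolio 65 × 0.08 = 5.2
  Term paper 42 × 0.06 = 2.52
  Term project 59 × 0.16 = 9.44
Sum = 66.545
Bonus assignment: 66.545 + 4 = 70.545
70.545 is ≥ 70 and < 73 → C-

C-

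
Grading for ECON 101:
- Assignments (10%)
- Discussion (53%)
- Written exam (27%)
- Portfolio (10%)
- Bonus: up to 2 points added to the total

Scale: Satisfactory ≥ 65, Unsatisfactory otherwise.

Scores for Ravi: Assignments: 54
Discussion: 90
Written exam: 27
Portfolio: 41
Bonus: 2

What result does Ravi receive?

Satisfactory

Weighted total:
  Assignments 54 × 0.1 = 5.4
  Discussion 90 × 0.53 = 47.7
  Written exam 27 × 0.27 = 7.29
  Portfolio 41 × 0.1 = 4.1
Sum = 64.49
Bonus: 64.49 + 2 = 66.49
66.49 ≥ 65 → Satisfactory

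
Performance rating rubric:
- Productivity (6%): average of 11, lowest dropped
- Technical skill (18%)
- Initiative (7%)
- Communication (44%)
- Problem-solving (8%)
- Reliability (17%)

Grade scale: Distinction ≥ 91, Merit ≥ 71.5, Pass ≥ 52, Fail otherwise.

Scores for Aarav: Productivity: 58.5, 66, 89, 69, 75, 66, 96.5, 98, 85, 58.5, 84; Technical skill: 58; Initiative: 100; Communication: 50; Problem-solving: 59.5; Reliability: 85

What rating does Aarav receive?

Pass

Productivity: drop 58.5 → average of remaining 10 = 787/10 = 78.7
Weighted total:
  Productivity 78.7 × 0.06 = 4.722
  Technical skill 58 × 0.18 = 10.44
  Initiative 100 × 0.07 = 7
  Communication 50 × 0.44 = 22
  Problem-solving 59.5 × 0.08 = 4.76
  Reliability 85 × 0.17 = 14.45
Sum = 63.372
63.372 is ≥ 52 and < 71.5 → Pass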